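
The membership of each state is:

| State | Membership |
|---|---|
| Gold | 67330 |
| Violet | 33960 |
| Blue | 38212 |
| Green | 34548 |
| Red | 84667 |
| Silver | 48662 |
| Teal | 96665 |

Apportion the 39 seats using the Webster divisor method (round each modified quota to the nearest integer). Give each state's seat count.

Standard divisor 404044/39 ≈ 10360.103; standard quotas: Gold 6.499, Violet 3.278, Blue 3.688, Green 3.335, Red 8.172, Silver 4.697, Teal 9.331.
Rounding to the nearest integer gives 6, 3, 4, 3, 8, 5, 9 = 38 seats, so the divisor must be adjusted.
With modified divisor 10300: modified quotas Gold 6.537, Violet 3.297, Blue 3.710, Green 3.354, Red 8.220, Silver 4.724, Teal 9.385.
Rounding to the nearest integer: Gold 7, Violet 3, Blue 4, Green 3, Red 8, Silver 5, Teal 9 (total 39).

Gold=7, Violet=3, Blue=4, Green=3, Red=8, Silver=5, Teal=9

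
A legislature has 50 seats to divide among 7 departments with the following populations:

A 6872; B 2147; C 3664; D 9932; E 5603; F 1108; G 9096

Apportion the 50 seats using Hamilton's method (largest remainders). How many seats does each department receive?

A 9; B 3; C 5; D 13; E 7; F 1; G 12

The standard divisor is 38422/50 ≈ 768.44.
Standard quotas: A 8.9428, B 2.7940, C 4.7681, D 12.9249, E 7.2914, F 1.4419, G 11.8370.
Lower quotas: A 8, B 2, C 4, D 12, E 7, F 1, G 11 (sum 45, leaving 5 seats).
Remainders in descending order: A 0.9428, D 0.9249, G 0.8370, B 0.7940, C 0.7681, F 0.4419, E 0.2914.
The surplus seats go to A, D, G, B, C.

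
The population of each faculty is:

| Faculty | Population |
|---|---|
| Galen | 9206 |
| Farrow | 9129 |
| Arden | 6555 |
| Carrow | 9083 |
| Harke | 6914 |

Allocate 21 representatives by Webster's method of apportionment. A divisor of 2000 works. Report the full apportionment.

With modified divisor 2000: modified quotas Galen 4.603, Farrow 4.564, Arden 3.277, Carrow 4.542, Harke 3.457.
Rounding to the nearest integer: Galen 5, Farrow 5, Arden 3, Carrow 5, Harke 3 (total 21).

Galen 5, Farrow 5, Arden 3, Carrow 5, Harke 3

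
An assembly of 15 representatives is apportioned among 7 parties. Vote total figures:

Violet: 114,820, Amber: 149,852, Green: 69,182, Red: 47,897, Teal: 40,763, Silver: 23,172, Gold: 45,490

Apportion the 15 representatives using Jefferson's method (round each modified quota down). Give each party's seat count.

Violet 4, Amber 6, Green 2, Red 1, Teal 1, Silver 0, Gold 1

Standard divisor 491176/15 ≈ 32745.067; standard quotas: Violet 3.506, Amber 4.576, Green 2.113, Red 1.463, Teal 1.245, Silver 0.708, Gold 1.389.
Rounding down gives 3, 4, 2, 1, 1, 0, 1 = 12 seats, so the divisor must be adjusted.
With modified divisor 24500: modified quotas Violet 4.687, Amber 6.116, Green 2.824, Red 1.955, Teal 1.664, Silver 0.946, Gold 1.857.
Rounding down: Violet 4, Amber 6, Green 2, Red 1, Teal 1, Silver 0, Gold 1 (total 15).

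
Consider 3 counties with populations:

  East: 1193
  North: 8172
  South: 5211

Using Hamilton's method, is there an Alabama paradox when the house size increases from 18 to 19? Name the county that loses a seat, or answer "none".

At 18 seats: East 2, North 10, South 6.
At 19 seats: East 1, North 11, South 7.
East drops from 2 to 1.

East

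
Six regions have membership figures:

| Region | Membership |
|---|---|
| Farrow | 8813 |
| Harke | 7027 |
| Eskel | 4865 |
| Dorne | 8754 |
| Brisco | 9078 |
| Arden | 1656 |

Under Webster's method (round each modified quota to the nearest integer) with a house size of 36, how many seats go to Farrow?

8

Standard divisor 40193/36 ≈ 1116.472; standard quotas: Farrow 7.894, Harke 6.294, Eskel 4.357, Dorne 7.841, Brisco 8.131, Arden 1.483.
Rounding to the nearest integer gives 8, 6, 4, 8, 8, 1 = 35 seats, so the divisor must be adjusted.
With modified divisor 1087.98: modified quotas Farrow 8.100, Harke 6.459, Eskel 4.472, Dorne 8.046, Brisco 8.344, Arden 1.522.
Rounding to the nearest integer: Farrow 8, Harke 6, Eskel 4, Dorne 8, Brisco 8, Arden 2 (total 36).
Farrow receives 8.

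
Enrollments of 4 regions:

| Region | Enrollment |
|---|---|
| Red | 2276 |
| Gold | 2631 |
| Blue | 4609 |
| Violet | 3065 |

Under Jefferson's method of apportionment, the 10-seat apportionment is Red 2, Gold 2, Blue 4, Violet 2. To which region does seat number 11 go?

Violet

Priority for the next seat is population ÷ (current seats + 1).
Priorities: Red 758.667, Gold 877.000, Blue 921.800, Violet 1021.667.
Highest priority: Violet.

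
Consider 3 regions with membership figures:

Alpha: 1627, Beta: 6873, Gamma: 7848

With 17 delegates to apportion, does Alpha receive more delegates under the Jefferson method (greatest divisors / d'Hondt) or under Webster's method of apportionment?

Jefferson: Alpha 1, Beta 7, Gamma 9.
Webster: Alpha 2, Beta 7, Gamma 8.
Alpha gets 1 under Jefferson and 2 under Webster.

Webster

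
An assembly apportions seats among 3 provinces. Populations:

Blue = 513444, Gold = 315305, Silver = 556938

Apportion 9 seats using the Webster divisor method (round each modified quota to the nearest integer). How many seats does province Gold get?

Standard divisor 1385687/9 ≈ 153965.222; standard quotas: Blue 3.335, Gold 2.048, Silver 3.617.
Rounding to the nearest integer gives Blue 3, Gold 2, Silver 4 — total 9, matching the house size, so no adjustment is needed.
Gold receives 2.

2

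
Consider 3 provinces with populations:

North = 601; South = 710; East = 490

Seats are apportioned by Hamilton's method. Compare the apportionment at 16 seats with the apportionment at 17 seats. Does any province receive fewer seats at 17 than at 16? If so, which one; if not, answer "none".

At 16 seats: North 5, South 6, East 5.
At 17 seats: North 6, South 7, East 4.
East drops from 5 to 4.

East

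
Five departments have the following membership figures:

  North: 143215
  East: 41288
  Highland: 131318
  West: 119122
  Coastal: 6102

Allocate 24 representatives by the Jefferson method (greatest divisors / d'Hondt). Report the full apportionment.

Standard divisor 441045/24 ≈ 18376.875; standard quotas: North 7.793, East 2.247, Highland 7.146, West 6.482, Coastal 0.332.
Rounding down gives 7, 2, 7, 6, 0 = 22 seats, so the divisor must be adjusted.
With modified divisor 16700: modified quotas North 8.576, East 2.472, Highland 7.863, West 7.133, Coastal 0.365.
Rounding down: North 8, East 2, Highland 7, West 7, Coastal 0 (total 24).

North 8, East 2, Highland 7, West 7, Coastal 0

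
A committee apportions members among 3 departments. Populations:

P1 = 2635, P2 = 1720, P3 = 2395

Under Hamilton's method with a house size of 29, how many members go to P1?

11

Total 6750; standard divisor 6750/29 ≈ 232.759.
Standard quotas: P1 11.321, P2 7.390, P3 10.290.
Lower quotas: P1 11, P2 7, P3 10 (sum 28, leaving 1 seat).
Remainders in descending order: P2 0.390, P1 0.321, P3 0.290.
The surplus seat goes to P2.
P1 receives 11.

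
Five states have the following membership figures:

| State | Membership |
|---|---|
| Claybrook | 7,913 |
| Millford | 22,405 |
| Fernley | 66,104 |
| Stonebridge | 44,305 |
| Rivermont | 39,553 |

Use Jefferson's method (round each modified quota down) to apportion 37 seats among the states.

Standard divisor 180280/37 ≈ 4872.432; standard quotas: Claybrook 1.624, Millford 4.598, Fernley 13.567, Stonebridge 9.093, Rivermont 8.118.
Rounding down gives 1, 4, 13, 9, 8 = 35 seats, so the divisor must be adjusted.
With modified divisor 4460: modified quotas Claybrook 1.774, Millford 5.024, Fernley 14.822, Stonebridge 9.934, Rivermont 8.868.
Rounding down: Claybrook 1, Millford 5, Fernley 14, Stonebridge 9, Rivermont 8 (total 37).

Claybrook: 1; Millford: 5; Fernley: 14; Stonebridge: 9; Rivermont: 8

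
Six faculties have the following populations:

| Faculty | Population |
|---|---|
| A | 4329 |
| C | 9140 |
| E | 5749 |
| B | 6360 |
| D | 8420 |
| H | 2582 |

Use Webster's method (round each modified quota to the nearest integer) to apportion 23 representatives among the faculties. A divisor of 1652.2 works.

A 3, C 6, E 3, B 4, D 5, H 2

With modified divisor 1652.2: modified quotas A 2.620, C 5.532, E 3.480, B 3.849, D 5.096, H 1.563.
Rounding to the nearest integer: A 3, C 6, E 3, B 4, D 5, H 2 (total 23).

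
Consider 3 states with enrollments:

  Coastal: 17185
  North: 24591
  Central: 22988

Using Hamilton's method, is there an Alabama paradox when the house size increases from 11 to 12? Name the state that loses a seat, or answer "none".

none

At 11 seats: Coastal 3, North 4, Central 4.
At 12 seats: Coastal 3, North 5, Central 4.
No state's allocation decreased.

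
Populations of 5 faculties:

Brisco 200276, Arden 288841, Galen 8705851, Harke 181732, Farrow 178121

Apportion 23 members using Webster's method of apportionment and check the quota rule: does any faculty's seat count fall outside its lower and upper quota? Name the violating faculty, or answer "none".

Standard quotas: Brisco 0.482, Arden 0.695, Galen 20.956, Harke 0.437, Farrow 0.429.
Webster allocation: Brisco 0, Arden 1, Galen 22, Harke 0, Farrow 0.
Galen has quota 20.956 (lower 20, upper 21) but receives 22 — outside the quota interval.

Galen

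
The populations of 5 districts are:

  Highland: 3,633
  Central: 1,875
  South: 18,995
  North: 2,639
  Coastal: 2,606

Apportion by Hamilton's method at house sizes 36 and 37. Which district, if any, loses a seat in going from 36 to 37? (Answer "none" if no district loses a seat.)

At 36 seats: Highland 5, Central 2, South 23, North 3, Coastal 3.
At 37 seats: Highland 5, Central 2, South 24, North 3, Coastal 3.
No district's allocation decreased.

none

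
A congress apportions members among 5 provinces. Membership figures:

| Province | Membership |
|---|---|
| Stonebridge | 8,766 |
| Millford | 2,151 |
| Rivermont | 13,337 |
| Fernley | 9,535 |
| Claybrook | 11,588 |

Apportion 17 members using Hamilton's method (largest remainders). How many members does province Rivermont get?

5

Total 45377; standard divisor 45377/17 ≈ 2669.235.
Standard quotas: Stonebridge 3.2841, Millford 0.8058, Rivermont 4.9966, Fernley 3.5722, Claybrook 4.3413.
Lower quotas: Stonebridge 3, Millford 0, Rivermont 4, Fernley 3, Claybrook 4 (sum 14, leaving 3 seats).
Remainders in descending order: Rivermont 0.9966, Millford 0.8058, Fernley 0.5722, Claybrook 0.3413, Stonebridge 0.2841.
Largest remainders: Rivermont, Millford, Fernley receive the extra seats.
Rivermont receives 5.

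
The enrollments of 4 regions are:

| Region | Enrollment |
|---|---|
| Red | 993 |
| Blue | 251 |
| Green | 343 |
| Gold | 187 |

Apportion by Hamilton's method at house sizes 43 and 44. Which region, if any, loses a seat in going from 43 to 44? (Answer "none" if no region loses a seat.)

none

At 43 seats: Red 24, Blue 6, Green 8, Gold 5.
At 44 seats: Red 25, Blue 6, Green 8, Gold 5.
No region's allocation decreased.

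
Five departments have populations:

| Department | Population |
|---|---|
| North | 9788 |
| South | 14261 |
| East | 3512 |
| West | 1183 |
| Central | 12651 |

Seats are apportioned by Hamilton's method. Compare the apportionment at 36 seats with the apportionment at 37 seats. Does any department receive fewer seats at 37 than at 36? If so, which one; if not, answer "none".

At 36 seats: North 9, South 12, East 3, West 1, Central 11.
At 37 seats: North 9, South 13, East 3, West 1, Central 11.
No department's allocation decreased.

none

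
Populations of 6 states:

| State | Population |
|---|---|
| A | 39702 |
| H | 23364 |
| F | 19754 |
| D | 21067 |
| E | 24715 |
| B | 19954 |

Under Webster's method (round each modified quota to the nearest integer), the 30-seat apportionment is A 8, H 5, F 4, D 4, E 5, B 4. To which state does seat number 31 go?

Priority for the next seat is population ÷ (current seats + 0.5).
Priorities: A 4670.824, H 4248.000, F 4389.778, D 4681.556, E 4493.636, B 4434.222.
Highest priority: D.

D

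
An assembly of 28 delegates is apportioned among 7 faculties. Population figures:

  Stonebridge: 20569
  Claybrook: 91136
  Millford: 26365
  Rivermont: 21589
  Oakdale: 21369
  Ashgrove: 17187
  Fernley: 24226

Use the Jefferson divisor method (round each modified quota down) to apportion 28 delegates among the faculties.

Standard divisor 222441/28 ≈ 7944.321; standard quotas: Stonebridge 2.589, Claybrook 11.472, Millford 3.319, Rivermont 2.718, Oakdale 2.690, Ashgrove 2.163, Fernley 3.049.
Rounding down gives 2, 11, 3, 2, 2, 2, 3 = 25 seats, so the divisor must be adjusted.
With modified divisor 7070: modified quotas Stonebridge 2.909, Claybrook 12.891, Millford 3.729, Rivermont 3.054, Oakdale 3.022, Ashgrove 2.431, Fernley 3.427.
Rounding down: Stonebridge 2, Claybrook 12, Millford 3, Rivermont 3, Oakdale 3, Ashgrove 2, Fernley 3 (total 28).

Stonebridge=2, Claybrook=12, Millford=3, Rivermont=3, Oakdale=3, Ashgrove=2, Fernley=3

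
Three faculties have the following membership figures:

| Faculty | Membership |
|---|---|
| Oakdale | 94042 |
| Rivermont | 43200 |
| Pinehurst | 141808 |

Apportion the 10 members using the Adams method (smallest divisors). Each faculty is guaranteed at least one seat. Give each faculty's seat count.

Oakdale 3, Rivermont 2, Pinehurst 5

Standard divisor 279050/10 ≈ 27905; standard quotas: Oakdale 3.370, Rivermont 1.548, Pinehurst 5.082.
Rounding up gives 4, 2, 6 = 12 seats, so the divisor must be adjusted.
With modified divisor 33400: modified quotas Oakdale 2.816, Rivermont 1.293, Pinehurst 4.246.
Rounding up: Oakdale 3, Rivermont 2, Pinehurst 5 (total 10).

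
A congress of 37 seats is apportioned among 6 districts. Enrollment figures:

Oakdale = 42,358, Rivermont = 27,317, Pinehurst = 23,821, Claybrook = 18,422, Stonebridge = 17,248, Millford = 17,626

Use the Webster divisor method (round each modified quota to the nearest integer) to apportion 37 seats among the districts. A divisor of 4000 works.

Oakdale 11, Rivermont 7, Pinehurst 6, Claybrook 5, Stonebridge 4, Millford 4

With modified divisor 4000: modified quotas Oakdale 10.589, Rivermont 6.829, Pinehurst 5.955, Claybrook 4.606, Stonebridge 4.312, Millford 4.407.
Rounding to the nearest integer: Oakdale 11, Rivermont 7, Pinehurst 6, Claybrook 5, Stonebridge 4, Millford 4 (total 37).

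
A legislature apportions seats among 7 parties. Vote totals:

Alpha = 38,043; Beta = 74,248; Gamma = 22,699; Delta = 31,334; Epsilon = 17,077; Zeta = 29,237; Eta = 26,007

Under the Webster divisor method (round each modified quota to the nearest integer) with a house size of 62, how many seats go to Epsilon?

Standard divisor 238645/62 ≈ 3849.113; standard quotas: Alpha 9.884, Beta 19.290, Gamma 5.897, Delta 8.141, Epsilon 4.437, Zeta 7.596, Eta 6.757.
Rounding to the nearest integer gives Alpha 10, Beta 19, Gamma 6, Delta 8, Epsilon 4, Zeta 8, Eta 7 — total 62, matching the house size, so no adjustment is needed.
Epsilon receives 4.

4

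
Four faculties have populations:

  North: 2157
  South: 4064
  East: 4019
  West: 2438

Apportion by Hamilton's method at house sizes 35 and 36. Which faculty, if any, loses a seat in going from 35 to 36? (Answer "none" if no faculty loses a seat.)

none

At 35 seats: North 6, South 11, East 11, West 7.
At 36 seats: North 6, South 12, East 11, West 7.
No faculty's allocation decreased.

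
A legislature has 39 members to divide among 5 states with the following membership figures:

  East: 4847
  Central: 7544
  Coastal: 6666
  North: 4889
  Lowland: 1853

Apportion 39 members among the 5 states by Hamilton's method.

Total 25799; standard divisor 25799/39 ≈ 661.513.
Standard quotas: East 7.3271, Central 11.4042, Coastal 10.0769, North 7.3906, Lowland 2.8012.
Lower quotas: East 7, Central 11, Coastal 10, North 7, Lowland 2 (sum 37, leaving 2 seats).
Remainders in descending order: Lowland 0.8012, Central 0.4042, North 0.3906, East 0.3271, Coastal 0.0769.
Largest remainders: Lowland, Central receive the extra seats.

East 7; Central 12; Coastal 10; North 7; Lowland 3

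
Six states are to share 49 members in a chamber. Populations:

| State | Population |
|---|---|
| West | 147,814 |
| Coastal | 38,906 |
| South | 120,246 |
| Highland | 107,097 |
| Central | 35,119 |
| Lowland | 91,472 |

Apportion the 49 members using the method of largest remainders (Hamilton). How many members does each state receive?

West 13, Coastal 4, South 11, Highland 10, Central 3, Lowland 8

The standard divisor is 540654/49 ≈ 11033.755.
Standard quotas: West 13.3965, Coastal 3.5261, South 10.8980, Highland 9.7063, Central 3.1829, Lowland 8.2902.
Lower quotas: West 13, Coastal 3, South 10, Highland 9, Central 3, Lowland 8 (sum 46, leaving 3 seats).
Remainders in descending order: South 0.8980, Highland 0.7063, Coastal 0.5261, West 0.3965, Lowland 0.2902, Central 0.1829.
Largest remainders: South, Highland, Coastal receive the extra seats.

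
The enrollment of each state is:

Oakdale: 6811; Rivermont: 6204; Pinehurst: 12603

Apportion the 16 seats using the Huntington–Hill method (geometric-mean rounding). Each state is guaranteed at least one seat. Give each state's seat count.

Oakdale=4, Rivermont=4, Pinehurst=8

With divisor 1604: modified quotas Oakdale 4.246, Rivermont 3.868, Pinehurst 7.857.
Geometric-mean thresholds: Oakdale √(4·5)=4.472, Rivermont √(3·4)=3.464, Pinehurst √(7·8)=7.483.
Each quota rounded against its threshold gives Oakdale 4, Rivermont 4, Pinehurst 8 (total 16).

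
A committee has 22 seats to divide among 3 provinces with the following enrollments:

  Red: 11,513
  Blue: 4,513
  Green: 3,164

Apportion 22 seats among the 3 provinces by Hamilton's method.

Red 13; Blue 5; Green 4

Total 19190; standard divisor 19190/22 ≈ 872.273.
Standard quotas: Red 13.1989, Blue 5.1738, Green 3.6273.
Lower quotas: Red 13, Blue 5, Green 3 (sum 21, leaving 1 seat).
Remainders in descending order: Green 0.6273, Red 0.1989, Blue 0.1738.
Largest remainder: Green receives the extra seat.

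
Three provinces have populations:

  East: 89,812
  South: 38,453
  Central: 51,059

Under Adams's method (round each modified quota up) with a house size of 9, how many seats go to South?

2

Standard divisor 179324/9 ≈ 19924.889; standard quotas: East 4.508, South 1.930, Central 2.563.
Rounding up gives 5, 2, 3 = 10 seats, so the divisor must be adjusted.
With modified divisor 24000: modified quotas East 3.742, South 1.602, Central 2.127.
Rounding up: East 4, South 2, Central 3 (total 9).
South receives 2.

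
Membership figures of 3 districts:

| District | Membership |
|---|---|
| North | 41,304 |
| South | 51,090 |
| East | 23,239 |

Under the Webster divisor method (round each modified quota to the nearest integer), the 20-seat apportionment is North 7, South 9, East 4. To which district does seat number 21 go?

North

Priority for the next seat is population ÷ (current seats + 0.5).
Priorities: North 5507.200, South 5377.895, East 5164.222.
Highest priority: North.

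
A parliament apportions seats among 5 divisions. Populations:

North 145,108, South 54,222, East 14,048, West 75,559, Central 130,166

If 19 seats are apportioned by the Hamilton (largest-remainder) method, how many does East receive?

The standard divisor is 419103/19 ≈ 22058.053.
Standard quotas: North 6.5785, South 2.4581, East 0.6369, West 3.4255, Central 5.9011.
Lower quotas: North 6, South 2, East 0, West 3, Central 5 (sum 16, leaving 3 seats).
Remainders in descending order: Central 0.9011, East 0.6369, North 0.5785, South 0.4581, West 0.4255.
The surplus seats go to Central, East, North.
East receives 1.

1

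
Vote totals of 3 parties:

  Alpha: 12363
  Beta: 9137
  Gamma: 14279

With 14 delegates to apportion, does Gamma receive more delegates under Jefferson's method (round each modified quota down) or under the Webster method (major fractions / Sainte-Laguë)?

Jefferson: Alpha 5, Beta 3, Gamma 6.
Webster: Alpha 5, Beta 4, Gamma 5.
Gamma gets 6 under Jefferson and 5 under Webster.

Jefferson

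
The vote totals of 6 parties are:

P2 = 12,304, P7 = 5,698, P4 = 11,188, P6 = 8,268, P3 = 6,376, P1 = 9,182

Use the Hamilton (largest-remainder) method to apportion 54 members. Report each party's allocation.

Total 53016; standard divisor 53016/54 ≈ 981.778.
Standard quotas: P2 12.5324, P7 5.8038, P4 11.3957, P6 8.4215, P3 6.4943, P1 9.3524.
Lower quotas: P2 12, P7 5, P4 11, P6 8, P3 6, P1 9 (sum 51, leaving 3 seats).
Remainders in descending order: P7 0.8038, P2 0.5324, P3 0.4943, P6 0.4215, P4 0.3957, P1 0.3524.
The surplus seats go to P7, P2, P3.

P2=13, P7=6, P4=11, P6=8, P3=7, P1=9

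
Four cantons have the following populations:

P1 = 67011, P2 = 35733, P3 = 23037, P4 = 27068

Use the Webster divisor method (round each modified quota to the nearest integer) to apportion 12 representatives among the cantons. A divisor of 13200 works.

With modified divisor 13200: modified quotas P1 5.077, P2 2.707, P3 1.745, P4 2.051.
Rounding to the nearest integer: P1 5, P2 3, P3 2, P4 2 (total 12).

P1 5; P2 3; P3 2; P4 2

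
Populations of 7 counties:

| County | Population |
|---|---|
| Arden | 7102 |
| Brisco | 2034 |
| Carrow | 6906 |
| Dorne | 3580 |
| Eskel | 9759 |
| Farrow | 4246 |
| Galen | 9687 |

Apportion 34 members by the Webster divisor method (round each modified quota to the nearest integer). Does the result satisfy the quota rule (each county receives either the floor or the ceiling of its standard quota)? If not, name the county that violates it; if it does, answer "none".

Standard quotas: Arden 5.575, Brisco 1.597, Carrow 5.421, Dorne 2.810, Eskel 7.660, Farrow 3.333, Galen 7.604.
Webster allocation: Arden 5, Brisco 2, Carrow 5, Dorne 3, Eskel 8, Farrow 3, Galen 8.
Every allocation lies between the lower and upper quota.

none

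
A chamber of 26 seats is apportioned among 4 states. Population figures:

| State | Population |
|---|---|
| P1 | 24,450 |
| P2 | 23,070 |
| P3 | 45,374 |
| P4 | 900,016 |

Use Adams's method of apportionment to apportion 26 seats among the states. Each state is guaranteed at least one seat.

P1 1, P2 1, P3 2, P4 22

Standard divisor 992910/26 ≈ 38188.846; standard quotas: P1 0.640, P2 0.604, P3 1.188, P4 23.568.
Rounding up gives 1, 1, 2, 24 = 28 seats, so the divisor must be adjusted.
With modified divisor 41900: modified quotas P1 0.584, P2 0.551, P3 1.083, P4 21.480.
Rounding up: P1 1, P2 1, P3 2, P4 22 (total 26).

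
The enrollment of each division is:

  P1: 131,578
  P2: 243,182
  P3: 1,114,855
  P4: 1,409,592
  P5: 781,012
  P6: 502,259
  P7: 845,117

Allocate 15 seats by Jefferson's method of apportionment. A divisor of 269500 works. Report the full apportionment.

With modified divisor 269500: modified quotas P1 0.488, P2 0.902, P3 4.137, P4 5.230, P5 2.898, P6 1.864, P7 3.136.
Rounding down: P1 0, P2 0, P3 4, P4 5, P5 2, P6 1, P7 3 (total 15).

P1: 0; P2: 0; P3: 4; P4: 5; P5: 2; P6: 1; P7: 3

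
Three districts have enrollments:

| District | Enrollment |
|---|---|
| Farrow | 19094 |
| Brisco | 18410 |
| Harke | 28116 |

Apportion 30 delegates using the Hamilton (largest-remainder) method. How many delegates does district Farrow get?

9

Standard divisor: 65620 ÷ 30 ≈ 2187.333.
Standard quotas: Farrow 8.7294, Brisco 8.4166, Harke 12.8540.
Lower quotas: Farrow 8, Brisco 8, Harke 12 (sum 28, leaving 2 seats).
Remainders in descending order: Harke 0.8540, Farrow 0.7294, Brisco 0.4166.
The surplus seats go to Harke, Farrow.
Farrow receives 9.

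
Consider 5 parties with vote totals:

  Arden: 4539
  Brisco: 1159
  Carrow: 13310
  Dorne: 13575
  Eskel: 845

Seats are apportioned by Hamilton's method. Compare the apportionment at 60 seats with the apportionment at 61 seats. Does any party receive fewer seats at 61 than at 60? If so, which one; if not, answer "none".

At 60 seats: Arden 8, Brisco 2, Carrow 24, Dorne 24, Eskel 2.
At 61 seats: Arden 8, Brisco 2, Carrow 24, Dorne 25, Eskel 2.
No party's allocation decreased.

none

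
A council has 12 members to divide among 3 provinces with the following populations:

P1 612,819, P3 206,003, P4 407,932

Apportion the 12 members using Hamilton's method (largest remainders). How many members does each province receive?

Total 1226754; standard divisor 1226754/12 ≈ 102229.5.
Standard quotas: P1 5.9945, P3 2.0151, P4 3.9904.
Lower quotas: P1 5, P3 2, P4 3 (sum 10, leaving 2 seats).
Remainders in descending order: P1 0.9945, P4 0.9904, P3 0.0151.
The surplus seats go to P1, P4.

P1 6, P3 2, P4 4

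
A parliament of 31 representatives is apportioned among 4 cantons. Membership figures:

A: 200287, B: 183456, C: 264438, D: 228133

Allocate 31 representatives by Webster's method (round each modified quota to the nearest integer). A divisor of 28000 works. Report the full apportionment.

With modified divisor 28000: modified quotas A 7.153, B 6.552, C 9.444, D 8.148.
Rounding to the nearest integer: A 7, B 7, C 9, D 8 (total 31).

A: 7, B: 7, C: 9, D: 8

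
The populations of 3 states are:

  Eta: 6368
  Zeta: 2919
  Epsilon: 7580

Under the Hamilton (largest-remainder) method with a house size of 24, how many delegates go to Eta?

Standard divisor: 16867 ÷ 24 ≈ 702.792.
Standard quotas: Eta 9.0610, Zeta 4.1534, Epsilon 10.7856.
Lower quotas: Eta 9, Zeta 4, Epsilon 10 (sum 23, leaving 1 seat).
Remainders in descending order: Epsilon 0.7856, Zeta 0.1534, Eta 0.0610.
Largest remainder: Epsilon receives the extra seat.
Eta receives 9.

9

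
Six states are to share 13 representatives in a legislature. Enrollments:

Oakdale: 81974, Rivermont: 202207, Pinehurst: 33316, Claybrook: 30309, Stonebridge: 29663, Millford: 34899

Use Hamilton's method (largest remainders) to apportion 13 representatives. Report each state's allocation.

Oakdale 3, Rivermont 6, Pinehurst 1, Claybrook 1, Stonebridge 1, Millford 1

Standard divisor: 412368 ÷ 13 ≈ 31720.615.
Standard quotas: Oakdale 2.5842, Rivermont 6.3746, Pinehurst 1.0503, Claybrook 0.9555, Stonebridge 0.9351, Millford 1.1002.
Lower quotas: Oakdale 2, Rivermont 6, Pinehurst 1, Claybrook 0, Stonebridge 0, Millford 1 (sum 10, leaving 3 seats).
Remainders in descending order: Claybrook 0.9555, Stonebridge 0.9351, Oakdale 0.5842, Rivermont 0.3746, Millford 0.1002, Pinehurst 0.0503.
The surplus seats go to Claybrook, Stonebridge, Oakdale.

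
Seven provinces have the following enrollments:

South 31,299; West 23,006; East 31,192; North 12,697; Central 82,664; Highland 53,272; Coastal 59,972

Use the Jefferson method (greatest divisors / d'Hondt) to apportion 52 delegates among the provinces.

South 5, West 4, East 5, North 2, Central 15, Highland 10, Coastal 11

Standard divisor 294102/52 ≈ 5655.808; standard quotas: South 5.534, West 4.068, East 5.515, North 2.245, Central 14.616, Highland 9.419, Coastal 10.604.
Rounding down gives 5, 4, 5, 2, 14, 9, 10 = 49 seats, so the divisor must be adjusted.
With modified divisor 5300: modified quotas South 5.905, West 4.341, East 5.885, North 2.396, Central 15.597, Highland 10.051, Coastal 11.315.
Rounding down: South 5, West 4, East 5, North 2, Central 15, Highland 10, Coastal 11 (total 52).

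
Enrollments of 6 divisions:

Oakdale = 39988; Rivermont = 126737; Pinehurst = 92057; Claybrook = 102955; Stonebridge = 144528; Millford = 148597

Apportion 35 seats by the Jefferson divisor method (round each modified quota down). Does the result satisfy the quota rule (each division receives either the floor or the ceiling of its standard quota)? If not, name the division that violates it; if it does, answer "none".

Standard quotas: Oakdale 2.137, Rivermont 6.774, Pinehurst 4.920, Claybrook 5.503, Stonebridge 7.724, Millford 7.942.
Jefferson allocation: Oakdale 2, Rivermont 7, Pinehurst 5, Claybrook 5, Stonebridge 8, Millford 8.
Every allocation lies between the lower and upper quota.

none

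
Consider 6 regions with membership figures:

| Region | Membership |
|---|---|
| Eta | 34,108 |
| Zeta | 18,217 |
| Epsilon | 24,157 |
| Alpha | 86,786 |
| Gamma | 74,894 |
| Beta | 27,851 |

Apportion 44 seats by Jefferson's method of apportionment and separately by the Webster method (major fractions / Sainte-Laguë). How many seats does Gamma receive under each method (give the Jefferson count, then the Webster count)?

Jefferson: Eta 5, Zeta 3, Epsilon 4, Alpha 15, Gamma 13, Beta 4.
Webster: Eta 6, Zeta 3, Epsilon 4, Alpha 14, Gamma 12, Beta 5.
Gamma gets 13 under Jefferson and 12 under Webster.

13 and 12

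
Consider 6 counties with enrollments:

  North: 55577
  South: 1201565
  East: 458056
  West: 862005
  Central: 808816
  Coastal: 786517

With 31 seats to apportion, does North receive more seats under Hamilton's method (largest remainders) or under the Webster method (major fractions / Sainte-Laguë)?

Hamilton: North 1, South 9, East 3, West 6, Central 6, Coastal 6.
Webster: North 0, South 9, East 3, West 7, Central 6, Coastal 6.
North gets 1 under Hamilton and 0 under Webster.

Hamilton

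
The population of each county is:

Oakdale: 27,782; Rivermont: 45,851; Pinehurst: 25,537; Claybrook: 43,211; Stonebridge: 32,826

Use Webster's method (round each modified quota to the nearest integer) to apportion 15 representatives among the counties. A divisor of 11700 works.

With modified divisor 11700: modified quotas Oakdale 2.375, Rivermont 3.919, Pinehurst 2.183, Claybrook 3.693, Stonebridge 2.806.
Rounding to the nearest integer: Oakdale 2, Rivermont 4, Pinehurst 2, Claybrook 4, Stonebridge 3 (total 15).

Oakdale 2, Rivermont 4, Pinehurst 2, Claybrook 4, Stonebridge 3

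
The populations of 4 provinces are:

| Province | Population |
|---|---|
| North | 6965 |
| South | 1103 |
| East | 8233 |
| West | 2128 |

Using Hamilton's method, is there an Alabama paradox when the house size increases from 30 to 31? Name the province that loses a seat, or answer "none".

West

At 30 seats: North 11, South 2, East 13, West 4.
At 31 seats: North 12, South 2, East 14, West 3.
West drops from 4 to 3.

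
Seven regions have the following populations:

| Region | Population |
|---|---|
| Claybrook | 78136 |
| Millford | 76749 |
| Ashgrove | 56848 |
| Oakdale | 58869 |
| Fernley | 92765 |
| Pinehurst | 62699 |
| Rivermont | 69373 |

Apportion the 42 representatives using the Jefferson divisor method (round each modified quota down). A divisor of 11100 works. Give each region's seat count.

Claybrook: 7, Millford: 6, Ashgrove: 5, Oakdale: 5, Fernley: 8, Pinehurst: 5, Rivermont: 6

With modified divisor 11100: modified quotas Claybrook 7.039, Millford 6.914, Ashgrove 5.121, Oakdale 5.304, Fernley 8.357, Pinehurst 5.649, Rivermont 6.250.
Rounding down: Claybrook 7, Millford 6, Ashgrove 5, Oakdale 5, Fernley 8, Pinehurst 5, Rivermont 6 (total 42).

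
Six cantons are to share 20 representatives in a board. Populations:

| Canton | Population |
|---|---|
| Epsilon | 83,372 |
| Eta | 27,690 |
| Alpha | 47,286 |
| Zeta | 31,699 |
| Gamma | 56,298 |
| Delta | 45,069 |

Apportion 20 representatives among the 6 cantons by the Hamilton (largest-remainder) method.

Standard divisor: 291414 ÷ 20 ≈ 14570.7.
Standard quotas: Epsilon 5.7219, Eta 1.9004, Alpha 3.2453, Zeta 2.1755, Gamma 3.8638, Delta 3.0931.
Lower quotas: Epsilon 5, Eta 1, Alpha 3, Zeta 2, Gamma 3, Delta 3 (sum 17, leaving 3 seats).
Remainders in descending order: Eta 0.9004, Gamma 0.8638, Epsilon 0.7219, Alpha 0.2453, Zeta 0.1755, Delta 0.0931.
The surplus seats go to Eta, Gamma, Epsilon.

Epsilon 6, Eta 2, Alpha 3, Zeta 2, Gamma 4, Delta 3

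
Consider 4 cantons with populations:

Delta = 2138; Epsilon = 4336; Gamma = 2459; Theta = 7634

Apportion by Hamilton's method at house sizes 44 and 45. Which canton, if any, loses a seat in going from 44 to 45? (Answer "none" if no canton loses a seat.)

At 44 seats: Delta 6, Epsilon 11, Gamma 7, Theta 20.
At 45 seats: Delta 6, Epsilon 12, Gamma 6, Theta 21.
Gamma drops from 7 to 6.

Gamma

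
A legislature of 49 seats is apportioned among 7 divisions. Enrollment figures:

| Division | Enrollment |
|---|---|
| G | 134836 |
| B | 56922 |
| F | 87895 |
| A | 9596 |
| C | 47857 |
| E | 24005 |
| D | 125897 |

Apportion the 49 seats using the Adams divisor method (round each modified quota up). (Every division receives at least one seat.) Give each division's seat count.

G: 13; B: 6; F: 9; A: 1; C: 5; E: 3; D: 12

Standard divisor 487008/49 ≈ 9938.939; standard quotas: G 13.566, B 5.727, F 8.843, A 0.965, C 4.815, E 2.415, D 12.667.
Rounding up gives 14, 6, 9, 1, 5, 3, 13 = 51 seats, so the divisor must be adjusted.
With modified divisor 10700: modified quotas G 12.601, B 5.320, F 8.214, A 0.897, C 4.473, E 2.243, D 11.766.
Rounding up: G 13, B 6, F 9, A 1, C 5, E 3, D 12 (total 49).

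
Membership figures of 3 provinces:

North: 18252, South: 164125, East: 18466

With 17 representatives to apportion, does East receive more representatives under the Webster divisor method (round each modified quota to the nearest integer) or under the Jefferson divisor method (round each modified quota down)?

Webster

Webster: North 2, South 13, East 2.
Jefferson: North 1, South 15, East 1.
East gets 2 under Webster and 1 under Jefferson.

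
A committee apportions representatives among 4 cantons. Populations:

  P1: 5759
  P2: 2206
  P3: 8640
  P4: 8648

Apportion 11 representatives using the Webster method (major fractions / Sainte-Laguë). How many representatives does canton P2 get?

1

Standard divisor 25253/11 ≈ 2295.727; standard quotas: P1 2.509, P2 0.961, P3 3.764, P4 3.767.
Rounding to the nearest integer gives 3, 1, 4, 4 = 12 seats, so the divisor must be adjusted.
With modified divisor 2400: modified quotas P1 2.400, P2 0.919, P3 3.600, P4 3.603.
Rounding to the nearest integer: P1 2, P2 1, P3 4, P4 4 (total 11).
P2 receives 1.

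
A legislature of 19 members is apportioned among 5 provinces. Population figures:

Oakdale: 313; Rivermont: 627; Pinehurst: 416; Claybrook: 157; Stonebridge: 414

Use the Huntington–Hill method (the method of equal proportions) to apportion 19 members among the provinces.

Oakdale: 3; Rivermont: 6; Pinehurst: 4; Claybrook: 2; Stonebridge: 4

With divisor 104: modified quotas Oakdale 3.010, Rivermont 6.029, Pinehurst 4.000, Claybrook 1.510, Stonebridge 3.981.
Geometric-mean thresholds: Oakdale √(3·4)=3.464, Rivermont √(6·7)=6.481, Pinehurst √(4·5)=4.472, Claybrook √(1·2)=1.414, Stonebridge √(3·4)=3.464.
Each quota rounded against its threshold gives Oakdale 3, Rivermont 6, Pinehurst 4, Claybrook 2, Stonebridge 4 (total 19).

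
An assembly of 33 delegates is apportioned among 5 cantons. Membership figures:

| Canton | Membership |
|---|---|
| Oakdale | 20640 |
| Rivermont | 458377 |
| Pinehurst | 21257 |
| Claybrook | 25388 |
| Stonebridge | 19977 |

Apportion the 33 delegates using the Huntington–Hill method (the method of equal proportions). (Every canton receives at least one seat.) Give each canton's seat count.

Oakdale 1, Rivermont 28, Pinehurst 1, Claybrook 2, Stonebridge 1

With divisor 16378: modified quotas Oakdale 1.260, Rivermont 27.987, Pinehurst 1.298, Claybrook 1.550, Stonebridge 1.220.
Geometric-mean thresholds: Oakdale √(1·2)=1.414, Rivermont √(27·28)=27.495, Pinehurst √(1·2)=1.414, Claybrook √(1·2)=1.414, Stonebridge √(1·2)=1.414.
Each quota rounded against its threshold gives Oakdale 1, Rivermont 28, Pinehurst 1, Claybrook 2, Stonebridge 1 (total 33).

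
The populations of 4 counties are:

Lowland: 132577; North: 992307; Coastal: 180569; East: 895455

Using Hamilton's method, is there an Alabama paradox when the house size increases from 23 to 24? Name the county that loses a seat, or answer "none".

Lowland

At 23 seats: Lowland 2, North 10, Coastal 2, East 9.
At 24 seats: Lowland 1, North 11, Coastal 2, East 10.
Lowland drops from 2 to 1.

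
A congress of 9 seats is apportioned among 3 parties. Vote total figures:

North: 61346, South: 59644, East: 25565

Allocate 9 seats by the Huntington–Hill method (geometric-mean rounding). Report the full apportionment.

With divisor 17463: modified quotas North 3.513, South 3.415, East 1.464.
Geometric-mean thresholds: North √(3·4)=3.464, South √(3·4)=3.464, East √(1·2)=1.414.
Each quota rounded against its threshold gives North 4, South 3, East 2 (total 9).

North 4; South 3; East 2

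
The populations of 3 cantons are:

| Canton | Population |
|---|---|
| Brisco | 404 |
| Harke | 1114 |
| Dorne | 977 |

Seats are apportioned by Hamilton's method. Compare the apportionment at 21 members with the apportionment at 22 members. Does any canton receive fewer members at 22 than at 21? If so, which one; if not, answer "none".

At 21 seats: Brisco 4, Harke 9, Dorne 8.
At 22 seats: Brisco 3, Harke 10, Dorne 9.
Brisco drops from 4 to 3.

Brisco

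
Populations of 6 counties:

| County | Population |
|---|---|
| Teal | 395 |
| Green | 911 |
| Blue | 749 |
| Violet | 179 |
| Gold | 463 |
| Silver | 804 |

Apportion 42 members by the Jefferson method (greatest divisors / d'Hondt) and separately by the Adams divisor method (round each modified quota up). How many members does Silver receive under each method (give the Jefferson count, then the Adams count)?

10 and 9

Jefferson: Teal 5, Green 11, Blue 9, Violet 2, Gold 5, Silver 10.
Adams: Teal 5, Green 11, Blue 9, Violet 2, Gold 6, Silver 9.
Silver gets 10 under Jefferson and 9 under Adams.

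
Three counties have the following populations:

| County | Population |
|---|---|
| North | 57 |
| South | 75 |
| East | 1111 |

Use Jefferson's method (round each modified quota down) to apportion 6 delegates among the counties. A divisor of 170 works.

North=0, South=0, East=6

With modified divisor 170: modified quotas North 0.335, South 0.441, East 6.535.
Rounding down: North 0, South 0, East 6 (total 6).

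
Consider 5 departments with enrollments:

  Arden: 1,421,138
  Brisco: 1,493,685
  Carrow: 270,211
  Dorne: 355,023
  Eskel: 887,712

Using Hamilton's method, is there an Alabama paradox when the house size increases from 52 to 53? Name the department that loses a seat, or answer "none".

At 52 seats: Arden 17, Brisco 18, Carrow 3, Dorne 4, Eskel 10.
At 53 seats: Arden 17, Brisco 18, Carrow 3, Dorne 4, Eskel 11.
No department's allocation decreased.

none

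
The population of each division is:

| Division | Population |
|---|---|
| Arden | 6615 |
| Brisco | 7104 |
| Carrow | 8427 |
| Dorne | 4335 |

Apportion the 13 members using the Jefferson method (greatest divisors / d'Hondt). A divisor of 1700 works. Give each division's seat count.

Arden=3; Brisco=4; Carrow=4; Dorne=2

With modified divisor 1700: modified quotas Arden 3.891, Brisco 4.179, Carrow 4.957, Dorne 2.550.
Rounding down: Arden 3, Brisco 4, Carrow 4, Dorne 2 (total 13).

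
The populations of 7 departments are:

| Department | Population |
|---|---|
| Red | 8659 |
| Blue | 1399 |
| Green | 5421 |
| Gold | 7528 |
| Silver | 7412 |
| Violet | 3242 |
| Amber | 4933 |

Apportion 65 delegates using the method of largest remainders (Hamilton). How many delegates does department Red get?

Total 38594; standard divisor 38594/65 ≈ 593.754.
Standard quotas: Red 14.5835, Blue 2.3562, Green 9.1300, Gold 12.6787, Silver 12.4833, Violet 5.4602, Amber 8.3082.
Lower quotas: Red 14, Blue 2, Green 9, Gold 12, Silver 12, Violet 5, Amber 8 (sum 62, leaving 3 seats).
Remainders in descending order: Gold 0.6787, Red 0.5835, Silver 0.4833, Violet 0.4602, Blue 0.3562, Amber 0.3082, Green 0.1300.
Largest remainders: Gold, Red, Silver receive the extra seats.
Red receives 15.

15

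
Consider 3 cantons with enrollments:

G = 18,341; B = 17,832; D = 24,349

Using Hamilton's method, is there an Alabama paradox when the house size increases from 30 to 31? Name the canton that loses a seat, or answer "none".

At 30 seats: G 9, B 9, D 12.
At 31 seats: G 9, B 9, D 13.
No canton's allocation decreased.

none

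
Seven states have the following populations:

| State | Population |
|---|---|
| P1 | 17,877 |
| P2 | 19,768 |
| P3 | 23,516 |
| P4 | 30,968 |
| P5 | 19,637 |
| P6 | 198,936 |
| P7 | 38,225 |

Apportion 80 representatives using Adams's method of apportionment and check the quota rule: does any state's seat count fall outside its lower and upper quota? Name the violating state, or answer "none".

P6

Standard quotas: P1 4.099, P2 4.532, P3 5.392, P4 7.100, P5 4.502, P6 45.611, P7 8.764.
Adams allocation: P1 4, P2 5, P3 6, P4 7, P5 5, P6 44, P7 9.
P6 has quota 45.611 (lower 45, upper 46) but receives 44 — outside the quota interval.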